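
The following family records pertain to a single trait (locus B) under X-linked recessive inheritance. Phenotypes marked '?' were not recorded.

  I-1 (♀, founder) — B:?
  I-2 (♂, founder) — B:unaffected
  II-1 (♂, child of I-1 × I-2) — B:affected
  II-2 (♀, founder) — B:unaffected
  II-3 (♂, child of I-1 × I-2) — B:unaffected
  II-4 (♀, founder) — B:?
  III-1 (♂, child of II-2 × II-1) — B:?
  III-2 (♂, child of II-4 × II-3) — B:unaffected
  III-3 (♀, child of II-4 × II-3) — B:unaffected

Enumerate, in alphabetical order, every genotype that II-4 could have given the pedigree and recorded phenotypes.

II-4 ∈ {X^BX^B, X^BX^b}

B/I-1 ? ·: X^BX^b
B/I-2 un ·: X^BY
B/II-1 aff I-1×I-2: X^bY
B/II-2 un ·: X^BX^B|X^BX^b
B/II-3 un I-1×I-2: X^BY
B/II-4 ? ·: X^BX^B|X^BX^b
B/III-1 ? II-2×II-1: X^BY|X^bY
B/III-2 un II-4×II-3: X^BY
B/III-3 un II-4×II-3: X^BX^B|X^BX^b
⇒ B over [I-1,I-2,II-1,II-2,II-3,II-4,III-1,III-2,III-3]: 9 consistent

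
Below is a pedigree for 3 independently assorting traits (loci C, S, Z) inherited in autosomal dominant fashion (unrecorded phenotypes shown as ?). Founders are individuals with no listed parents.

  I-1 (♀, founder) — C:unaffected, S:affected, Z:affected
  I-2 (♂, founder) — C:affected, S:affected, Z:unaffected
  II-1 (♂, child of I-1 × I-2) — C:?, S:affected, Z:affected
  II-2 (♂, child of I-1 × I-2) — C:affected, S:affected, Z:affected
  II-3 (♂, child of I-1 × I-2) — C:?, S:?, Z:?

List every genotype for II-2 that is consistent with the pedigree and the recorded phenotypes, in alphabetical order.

II-2 ∈ {Cc SS Zz, Cc Ss Zz}

C/I-1 un ·: cc
C/I-2 aff ·: Cc|CC
C/II-1 ? I-1×I-2: cc|Cc
C/II-2 aff I-1×I-2: Cc
C/II-3 ? I-1×I-2: cc|Cc
⇒ C over [I-1,I-2,II-1,II-2,II-3]: 5 consistent
S/I-1 aff ·: Ss|SS
S/I-2 aff ·: Ss|SS
S/II-1 aff I-1×I-2: Ss|SS
S/II-2 aff I-1×I-2: Ss|SS
S/II-3 ? I-1×I-2: ss|Ss|SS
⇒ S over [I-1,I-2,II-1,II-2,II-3]: 29 consistent
Z/I-1 aff ·: Zz|ZZ
Z/I-2 un ·: zz
Z/II-1 aff I-1×I-2: Zz
Z/II-2 aff I-1×I-2: Zz
Z/II-3 ? I-1×I-2: zz|Zz
⇒ Z over [I-1,I-2,II-1,II-2,II-3]: 3 consistent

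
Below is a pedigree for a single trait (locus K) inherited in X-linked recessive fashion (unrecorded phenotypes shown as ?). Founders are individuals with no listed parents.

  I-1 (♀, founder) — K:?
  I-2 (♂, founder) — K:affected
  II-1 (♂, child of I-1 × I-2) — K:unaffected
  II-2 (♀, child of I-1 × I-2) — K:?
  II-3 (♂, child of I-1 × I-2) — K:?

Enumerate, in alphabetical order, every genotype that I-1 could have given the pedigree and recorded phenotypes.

I-1 ∈ {X^KX^K, X^KX^k}

K/I-1 ? ·: X^KX^K|X^KX^k
K/I-2 aff ·: X^kY
K/II-1 un I-1×I-2: X^KY
K/II-2 ? I-1×I-2: X^KX^k|X^kX^k
K/II-3 ? I-1×I-2: X^KY|X^kY
⇒ K over [I-1,I-2,II-1,II-2,II-3]: 5 consistent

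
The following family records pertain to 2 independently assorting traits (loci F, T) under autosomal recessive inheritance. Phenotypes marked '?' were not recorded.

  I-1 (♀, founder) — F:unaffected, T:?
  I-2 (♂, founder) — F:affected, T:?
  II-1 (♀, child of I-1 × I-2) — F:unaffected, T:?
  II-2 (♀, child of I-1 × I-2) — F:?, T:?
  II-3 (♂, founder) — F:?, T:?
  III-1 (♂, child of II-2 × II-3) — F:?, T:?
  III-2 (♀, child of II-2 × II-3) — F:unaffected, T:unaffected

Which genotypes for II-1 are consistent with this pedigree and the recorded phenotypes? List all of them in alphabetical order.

II-1 ∈ {Ff TT, Ff Tt, Ff tt}

F/I-1 un ·: FF|Ff
F/I-2 aff ·: ff
F/II-1 un I-1×I-2: Ff
F/II-2 ? I-1×I-2: Ff|ff
F/II-3 ? ·: FF|Ff|ff
F/III-1 ? II-2×II-3: FF|Ff|ff
F/III-2 un II-2×II-3: FF|Ff
⇒ F over [I-1,I-2,II-1,II-2,II-3,III-1,III-2]: 27 consistent
T/I-1 ? ·: TT|Tt|tt
T/I-2 ? ·: TT|Tt|tt
T/II-1 ? I-1×I-2: TT|Tt|tt
T/II-2 ? I-1×I-2: TT|Tt|tt
T/II-3 ? ·: TT|Tt|tt
T/III-1 ? II-2×II-3: TT|Tt|tt
T/III-2 un II-2×II-3: TT|Tt
⇒ T over [I-1,I-2,II-1,II-2,II-3,III-1,III-2]: 228 consistent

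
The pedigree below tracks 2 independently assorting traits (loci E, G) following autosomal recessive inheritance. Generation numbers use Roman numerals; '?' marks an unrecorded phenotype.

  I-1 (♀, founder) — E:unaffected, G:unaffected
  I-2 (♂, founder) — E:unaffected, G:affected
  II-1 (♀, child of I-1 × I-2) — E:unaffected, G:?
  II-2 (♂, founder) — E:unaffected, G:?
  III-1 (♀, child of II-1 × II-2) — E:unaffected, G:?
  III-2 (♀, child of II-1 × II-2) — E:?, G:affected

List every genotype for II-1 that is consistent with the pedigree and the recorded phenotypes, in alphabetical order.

II-1 ∈ {EE Gg, EE gg, Ee Gg, Ee gg}

E/I-1 un ·: EE|Ee
E/I-2 un ·: EE|Ee
E/II-1 un I-1×I-2: EE|Ee
E/II-2 un ·: EE|Ee
E/III-1 un II-1×II-2: EE|Ee
E/III-2 ? II-1×II-2: EE|Ee|ee
⇒ E over [I-1,I-2,II-1,II-2,III-1,III-2]: 50 consistent
G/I-1 un ·: GG|Gg
G/I-2 aff ·: gg
G/II-1 ? I-1×I-2: Gg|gg
G/II-2 ? ·: Gg|gg
G/III-1 ? II-1×II-2: GG|Gg|gg
G/III-2 aff II-1×II-2: gg
⇒ G over [I-1,I-2,II-1,II-2,III-1,III-2]: 13 consistent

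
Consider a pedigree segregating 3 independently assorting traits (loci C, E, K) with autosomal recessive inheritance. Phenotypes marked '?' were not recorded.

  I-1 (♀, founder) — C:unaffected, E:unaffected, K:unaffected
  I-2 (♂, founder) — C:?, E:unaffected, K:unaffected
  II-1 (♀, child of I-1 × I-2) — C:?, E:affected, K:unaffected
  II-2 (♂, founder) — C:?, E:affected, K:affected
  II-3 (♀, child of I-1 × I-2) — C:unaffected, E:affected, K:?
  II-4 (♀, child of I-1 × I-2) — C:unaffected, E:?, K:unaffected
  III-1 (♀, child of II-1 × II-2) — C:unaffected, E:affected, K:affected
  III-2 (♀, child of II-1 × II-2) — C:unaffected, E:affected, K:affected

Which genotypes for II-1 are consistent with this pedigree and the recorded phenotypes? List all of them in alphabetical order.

II-1 ∈ {CC ee Kk, Cc ee Kk, cc ee Kk}

C/I-1 un ·: CC|Cc
C/I-2 ? ·: CC|Cc|cc
C/II-1 ? I-1×I-2: CC|Cc|cc
C/II-2 ? ·: CC|Cc|cc
C/II-3 un I-1×I-2: CC|Cc
C/II-4 un I-1×I-2: CC|Cc
C/III-1 un II-1×II-2: CC|Cc
C/III-2 un II-1×II-2: CC|Cc
⇒ C over [I-1,I-2,II-1,II-2,II-3,II-4,III-1,III-2]: 214 consistent
E/I-1 un ·: Ee
E/I-2 un ·: Ee
E/II-1 aff I-1×I-2: ee
E/II-2 aff ·: ee
E/II-3 aff I-1×I-2: ee
E/II-4 ? I-1×I-2: EE|Ee|ee
E/III-1 aff II-1×II-2: ee
E/III-2 aff II-1×II-2: ee
⇒ E over [I-1,I-2,II-1,II-2,II-3,II-4,III-1,III-2]: 3 consistent
K/I-1 un ·: KK|Kk
K/I-2 un ·: KK|Kk
K/II-1 un I-1×I-2: Kk
K/II-2 aff ·: kk
K/II-3 ? I-1×I-2: KK|Kk|kk
K/II-4 un I-1×I-2: KK|Kk
K/III-1 aff II-1×II-2: kk
K/III-2 aff II-1×II-2: kk
⇒ K over [I-1,I-2,II-1,II-2,II-3,II-4,III-1,III-2]: 14 consistent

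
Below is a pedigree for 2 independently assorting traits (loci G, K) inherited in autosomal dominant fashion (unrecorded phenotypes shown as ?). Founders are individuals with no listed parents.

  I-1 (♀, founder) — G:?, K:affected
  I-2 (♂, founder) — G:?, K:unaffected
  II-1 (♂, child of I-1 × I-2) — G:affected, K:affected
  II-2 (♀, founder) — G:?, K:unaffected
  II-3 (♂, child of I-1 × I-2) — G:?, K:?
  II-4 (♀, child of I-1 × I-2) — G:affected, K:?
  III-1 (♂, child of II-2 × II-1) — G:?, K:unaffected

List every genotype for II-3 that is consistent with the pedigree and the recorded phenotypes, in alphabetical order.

G/I-1 ? ·: gg|Gg|GG
G/I-2 ? ·: gg|Gg|GG
G/II-1 aff I-1×I-2: Gg|GG
G/II-2 ? ·: gg|Gg|GG
G/II-3 ? I-1×I-2: gg|Gg|GG
G/II-4 aff I-1×I-2: Gg|GG
G/III-1 ? II-2×II-1: gg|Gg|GG
⇒ G over [I-1,I-2,II-1,II-2,II-3,II-4,III-1]: 200 consistent
K/I-1 aff ·: Kk|KK
K/I-2 un ·: kk
K/II-1 aff I-1×I-2: Kk
K/II-2 un ·: kk
K/II-3 ? I-1×I-2: kk|Kk
K/II-4 ? I-1×I-2: kk|Kk
K/III-1 un II-2×II-1: kk
⇒ K over [I-1,I-2,II-1,II-2,II-3,II-4,III-1]: 5 consistent

II-3 ∈ {GG Kk, GG kk, Gg Kk, Gg kk, gg Kk, gg kk}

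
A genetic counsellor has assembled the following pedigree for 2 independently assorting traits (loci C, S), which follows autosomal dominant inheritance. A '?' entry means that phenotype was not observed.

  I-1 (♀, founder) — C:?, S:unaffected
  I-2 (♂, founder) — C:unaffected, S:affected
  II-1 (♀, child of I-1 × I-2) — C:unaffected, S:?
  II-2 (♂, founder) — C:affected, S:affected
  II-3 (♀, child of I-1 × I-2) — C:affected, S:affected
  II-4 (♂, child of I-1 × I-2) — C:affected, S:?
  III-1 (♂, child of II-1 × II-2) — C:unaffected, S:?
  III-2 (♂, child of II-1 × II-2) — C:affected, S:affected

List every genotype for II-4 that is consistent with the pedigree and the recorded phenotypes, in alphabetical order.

II-4 ∈ {Cc Ss, Cc ss}

C/I-1 ? ·: Cc
C/I-2 un ·: cc
C/II-1 un I-1×I-2: cc
C/II-2 aff ·: Cc
C/II-3 aff I-1×I-2: Cc
C/II-4 aff I-1×I-2: Cc
C/III-1 un II-1×II-2: cc
C/III-2 aff II-1×II-2: Cc
⇒ C over [I-1,I-2,II-1,II-2,II-3,II-4,III-1,III-2]: 1 consistent
S/I-1 un ·: ss
S/I-2 aff ·: Ss|SS
S/II-1 ? I-1×I-2: ss|Ss
S/II-2 aff ·: Ss|SS
S/II-3 aff I-1×I-2: Ss
S/II-4 ? I-1×I-2: ss|Ss
S/III-1 ? II-1×II-2: ss|Ss|SS
S/III-2 aff II-1×II-2: Ss|SS
⇒ S over [I-1,I-2,II-1,II-2,II-3,II-4,III-1,III-2]: 36 consistent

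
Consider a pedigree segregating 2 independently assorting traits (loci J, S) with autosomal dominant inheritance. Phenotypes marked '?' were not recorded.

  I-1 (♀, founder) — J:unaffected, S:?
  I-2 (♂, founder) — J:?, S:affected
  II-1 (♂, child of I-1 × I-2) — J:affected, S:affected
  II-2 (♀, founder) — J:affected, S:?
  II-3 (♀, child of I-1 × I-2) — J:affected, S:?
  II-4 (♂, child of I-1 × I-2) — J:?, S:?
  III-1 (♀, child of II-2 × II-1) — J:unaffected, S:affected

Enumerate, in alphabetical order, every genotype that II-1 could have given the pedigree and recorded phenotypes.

II-1 ∈ {Jj SS, Jj Ss}

J/I-1 un ·: jj
J/I-2 ? ·: Jj|JJ
J/II-1 aff I-1×I-2: Jj
J/II-2 aff ·: Jj
J/II-3 aff I-1×I-2: Jj
J/II-4 ? I-1×I-2: jj|Jj
J/III-1 un II-2×II-1: jj
⇒ J over [I-1,I-2,II-1,II-2,II-3,II-4,III-1]: 3 consistent
S/I-1 ? ·: ss|Ss|SS
S/I-2 aff ·: Ss|SS
S/II-1 aff I-1×I-2: Ss|SS
S/II-2 ? ·: ss|Ss|SS
S/II-3 ? I-1×I-2: ss|Ss|SS
S/II-4 ? I-1×I-2: ss|Ss|SS
S/III-1 aff II-2×II-1: Ss|SS
⇒ S over [I-1,I-2,II-1,II-2,II-3,II-4,III-1]: 182 consistent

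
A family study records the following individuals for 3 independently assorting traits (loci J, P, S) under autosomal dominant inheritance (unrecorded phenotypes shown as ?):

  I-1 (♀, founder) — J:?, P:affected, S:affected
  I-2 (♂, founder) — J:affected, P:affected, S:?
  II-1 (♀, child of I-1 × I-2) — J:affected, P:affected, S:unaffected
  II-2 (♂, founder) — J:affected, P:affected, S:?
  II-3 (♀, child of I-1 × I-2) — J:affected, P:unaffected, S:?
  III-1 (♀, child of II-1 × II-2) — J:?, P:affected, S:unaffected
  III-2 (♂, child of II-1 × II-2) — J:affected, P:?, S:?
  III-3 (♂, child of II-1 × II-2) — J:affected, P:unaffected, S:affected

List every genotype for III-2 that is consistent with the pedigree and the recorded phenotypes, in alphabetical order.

III-2 ∈ {JJ PP Ss, JJ PP ss, JJ Pp Ss, JJ Pp ss, JJ pp Ss, JJ pp ss, Jj PP Ss, Jj PP ss, Jj Pp Ss, Jj Pp ss, Jj pp Ss, Jj pp ss}

J/I-1 ? ·: jj|Jj|JJ
J/I-2 aff ·: Jj|JJ
J/II-1 aff I-1×I-2: Jj|JJ
J/II-2 aff ·: Jj|JJ
J/II-3 aff I-1×I-2: Jj|JJ
J/III-1 ? II-1×II-2: jj|Jj|JJ
J/III-2 aff II-1×II-2: Jj|JJ
J/III-3 aff II-1×II-2: Jj|JJ
⇒ J over [I-1,I-2,II-1,II-2,II-3,III-1,III-2,III-3]: 223 consistent
P/I-1 aff ·: Pp
P/I-2 aff ·: Pp
P/II-1 aff I-1×I-2: Pp
P/II-2 aff ·: Pp
P/II-3 un I-1×I-2: pp
P/III-1 aff II-1×II-2: Pp|PP
P/III-2 ? II-1×II-2: pp|Pp|PP
P/III-3 un II-1×II-2: pp
⇒ P over [I-1,I-2,II-1,II-2,II-3,III-1,III-2,III-3]: 6 consistent
S/I-1 aff ·: Ss
S/I-2 ? ·: ss|Ss
S/II-1 un I-1×I-2: ss
S/II-2 ? ·: Ss
S/II-3 ? I-1×I-2: ss|Ss|SS
S/III-1 un II-1×II-2: ss
S/III-2 ? II-1×II-2: ss|Ss
S/III-3 aff II-1×II-2: Ss
⇒ S over [I-1,I-2,II-1,II-2,II-3,III-1,III-2,III-3]: 10 consistent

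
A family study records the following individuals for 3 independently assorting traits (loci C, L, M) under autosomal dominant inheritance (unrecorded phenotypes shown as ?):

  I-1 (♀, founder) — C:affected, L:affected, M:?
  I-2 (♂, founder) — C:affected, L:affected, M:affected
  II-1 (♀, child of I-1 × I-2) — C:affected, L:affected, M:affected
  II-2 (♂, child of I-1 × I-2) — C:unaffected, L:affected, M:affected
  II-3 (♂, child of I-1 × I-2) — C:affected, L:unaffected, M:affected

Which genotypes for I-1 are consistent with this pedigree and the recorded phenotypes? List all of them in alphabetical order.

C/I-1 aff ·: Cc
C/I-2 aff ·: Cc
C/II-1 aff I-1×I-2: Cc|CC
C/II-2 un I-1×I-2: cc
C/II-3 aff I-1×I-2: Cc|CC
⇒ C over [I-1,I-2,II-1,II-2,II-3]: 4 consistent
L/I-1 aff ·: Ll
L/I-2 aff ·: Ll
L/II-1 aff I-1×I-2: Ll|LL
L/II-2 aff I-1×I-2: Ll|LL
L/II-3 un I-1×I-2: ll
⇒ L over [I-1,I-2,II-1,II-2,II-3]: 4 consistent
M/I-1 ? ·: mm|Mm|MM
M/I-2 aff ·: Mm|MM
M/II-1 aff I-1×I-2: Mm|MM
M/II-2 aff I-1×I-2: Mm|MM
M/II-3 aff I-1×I-2: Mm|MM
⇒ M over [I-1,I-2,II-1,II-2,II-3]: 27 consistent

I-1 ∈ {Cc Ll MM, Cc Ll Mm, Cc Ll mm}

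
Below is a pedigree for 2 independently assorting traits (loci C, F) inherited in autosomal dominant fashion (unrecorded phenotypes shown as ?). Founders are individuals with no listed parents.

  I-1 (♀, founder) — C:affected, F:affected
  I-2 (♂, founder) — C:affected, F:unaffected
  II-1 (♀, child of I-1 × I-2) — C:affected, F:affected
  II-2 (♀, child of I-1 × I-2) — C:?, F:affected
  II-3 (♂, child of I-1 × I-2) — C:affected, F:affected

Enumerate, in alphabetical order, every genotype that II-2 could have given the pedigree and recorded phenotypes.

C/I-1 aff ·: Cc|CC
C/I-2 aff ·: Cc|CC
C/II-1 aff I-1×I-2: Cc|CC
C/II-2 ? I-1×I-2: cc|Cc|CC
C/II-3 aff I-1×I-2: Cc|CC
⇒ C over [I-1,I-2,II-1,II-2,II-3]: 29 consistent
F/I-1 aff ·: Ff|FF
F/I-2 un ·: ff
F/II-1 aff I-1×I-2: Ff
F/II-2 aff I-1×I-2: Ff
F/II-3 aff I-1×I-2: Ff
⇒ F over [I-1,I-2,II-1,II-2,II-3]: 2 consistent

II-2 ∈ {CC Ff, Cc Ff, cc Ff}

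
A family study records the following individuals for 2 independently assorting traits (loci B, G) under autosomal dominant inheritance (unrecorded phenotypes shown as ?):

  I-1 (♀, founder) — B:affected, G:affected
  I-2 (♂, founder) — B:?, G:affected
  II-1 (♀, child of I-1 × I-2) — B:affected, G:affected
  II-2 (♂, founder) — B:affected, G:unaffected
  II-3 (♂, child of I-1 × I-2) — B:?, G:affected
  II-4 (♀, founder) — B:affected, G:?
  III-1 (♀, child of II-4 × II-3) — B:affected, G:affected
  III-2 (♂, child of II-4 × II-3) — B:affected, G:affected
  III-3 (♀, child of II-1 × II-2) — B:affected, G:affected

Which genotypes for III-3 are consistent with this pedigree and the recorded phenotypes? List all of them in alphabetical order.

B/I-1 aff ·: Bb|BB
B/I-2 ? ·: bb|Bb|BB
B/II-1 aff I-1×I-2: Bb|BB
B/II-2 aff ·: Bb|BB
B/II-3 ? I-1×I-2: bb|Bb|BB
B/II-4 aff ·: Bb|BB
B/III-1 aff II-4×II-3: Bb|BB
B/III-2 aff II-4×II-3: Bb|BB
B/III-3 aff II-1×II-2: Bb|BB
⇒ B over [I-1,I-2,II-1,II-2,II-3,II-4,III-1,III-2,III-3]: 374 consistent
G/I-1 aff ·: Gg|GG
G/I-2 aff ·: Gg|GG
G/II-1 aff I-1×I-2: Gg|GG
G/II-2 un ·: gg
G/II-3 aff I-1×I-2: Gg|GG
G/II-4 ? ·: gg|Gg|GG
G/III-1 aff II-4×II-3: Gg|GG
G/III-2 aff II-4×II-3: Gg|GG
G/III-3 aff II-1×II-2: Gg
⇒ G over [I-1,I-2,II-1,II-2,II-3,II-4,III-1,III-2,III-3]: 96 consistent

III-3 ∈ {BB Gg, Bb Gg}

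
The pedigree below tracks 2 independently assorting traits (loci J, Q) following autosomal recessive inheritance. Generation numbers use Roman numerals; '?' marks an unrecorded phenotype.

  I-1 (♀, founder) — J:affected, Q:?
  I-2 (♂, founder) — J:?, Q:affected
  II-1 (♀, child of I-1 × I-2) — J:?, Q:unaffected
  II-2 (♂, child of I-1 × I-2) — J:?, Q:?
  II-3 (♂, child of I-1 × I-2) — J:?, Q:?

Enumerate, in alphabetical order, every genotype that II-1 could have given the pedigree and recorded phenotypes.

J/I-1 aff ·: jj
J/I-2 ? ·: JJ|Jj|jj
J/II-1 ? I-1×I-2: Jj|jj
J/II-2 ? I-1×I-2: Jj|jj
J/II-3 ? I-1×I-2: Jj|jj
⇒ J over [I-1,I-2,II-1,II-2,II-3]: 10 consistent
Q/I-1 ? ·: QQ|Qq
Q/I-2 aff ·: qq
Q/II-1 un I-1×I-2: Qq
Q/II-2 ? I-1×I-2: Qq|qq
Q/II-3 ? I-1×I-2: Qq|qq
⇒ Q over [I-1,I-2,II-1,II-2,II-3]: 5 consistent

II-1 ∈ {Jj Qq, jj Qq}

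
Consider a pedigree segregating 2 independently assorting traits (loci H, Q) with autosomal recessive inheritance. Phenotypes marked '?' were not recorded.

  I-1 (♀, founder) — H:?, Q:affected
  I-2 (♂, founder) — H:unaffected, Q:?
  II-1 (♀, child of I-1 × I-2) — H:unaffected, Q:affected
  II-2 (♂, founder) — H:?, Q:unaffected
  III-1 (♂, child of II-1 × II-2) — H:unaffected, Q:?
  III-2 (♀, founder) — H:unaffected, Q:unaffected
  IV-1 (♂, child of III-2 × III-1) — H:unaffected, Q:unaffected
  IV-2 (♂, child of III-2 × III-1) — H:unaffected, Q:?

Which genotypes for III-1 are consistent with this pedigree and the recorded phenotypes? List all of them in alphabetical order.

H/I-1 ? ·: HH|Hh|hh
H/I-2 un ·: HH|Hh
H/II-1 un I-1×I-2: HH|Hh
H/II-2 ? ·: HH|Hh|hh
H/III-1 un II-1×II-2: HH|Hh
H/III-2 un ·: HH|Hh
H/IV-1 un III-2×III-1: HH|Hh
H/IV-2 un III-2×III-1: HH|Hh
⇒ H over [I-1,I-2,II-1,II-2,III-1,III-2,IV-1,IV-2]: 274 consistent
Q/I-1 aff ·: qq
Q/I-2 ? ·: Qq|qq
Q/II-1 aff I-1×I-2: qq
Q/II-2 un ·: QQ|Qq
Q/III-1 ? II-1×II-2: Qq|qq
Q/III-2 un ·: QQ|Qq
Q/IV-1 un III-2×III-1: QQ|Qq
Q/IV-2 ? III-2×III-1: QQ|Qq|qq
⇒ Q over [I-1,I-2,II-1,II-2,III-1,III-2,IV-1,IV-2]: 46 consistent

III-1 ∈ {HH Qq, HH qq, Hh Qq, Hh qq}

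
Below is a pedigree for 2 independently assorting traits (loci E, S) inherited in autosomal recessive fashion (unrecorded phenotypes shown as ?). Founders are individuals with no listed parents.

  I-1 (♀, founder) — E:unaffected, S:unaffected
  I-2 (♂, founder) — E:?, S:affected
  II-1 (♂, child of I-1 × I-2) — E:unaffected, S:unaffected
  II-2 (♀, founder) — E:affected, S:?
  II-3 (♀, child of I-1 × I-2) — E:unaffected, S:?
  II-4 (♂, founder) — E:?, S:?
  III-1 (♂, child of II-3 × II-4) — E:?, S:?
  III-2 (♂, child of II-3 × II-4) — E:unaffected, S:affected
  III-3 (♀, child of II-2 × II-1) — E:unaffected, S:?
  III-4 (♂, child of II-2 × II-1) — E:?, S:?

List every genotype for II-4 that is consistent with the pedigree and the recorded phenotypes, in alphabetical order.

II-4 ∈ {EE Ss, EE ss, Ee Ss, Ee ss, ee Ss, ee ss}

E/I-1 un ·: EE|Ee
E/I-2 ? ·: EE|Ee|ee
E/II-1 un I-1×I-2: EE|Ee
E/II-2 aff ·: ee
E/II-3 un I-1×I-2: EE|Ee
E/II-4 ? ·: EE|Ee|ee
E/III-1 ? II-3×II-4: EE|Ee|ee
E/III-2 un II-3×II-4: EE|Ee
E/III-3 un II-2×II-1: Ee
E/III-4 ? II-2×II-1: Ee|ee
⇒ E over [I-1,I-2,II-1,II-2,II-3,II-4,III-1,III-2,III-3,III-4]: 216 consistent
S/I-1 un ·: SS|Ss
S/I-2 aff ·: ss
S/II-1 un I-1×I-2: Ss
S/II-2 ? ·: SS|Ss|ss
S/II-3 ? I-1×I-2: Ss|ss
S/II-4 ? ·: Ss|ss
S/III-1 ? II-3×II-4: SS|Ss|ss
S/III-2 aff II-3×II-4: ss
S/III-3 ? II-2×II-1: SS|Ss|ss
S/III-4 ? II-2×II-1: SS|Ss|ss
⇒ S over [I-1,I-2,II-1,II-2,II-3,II-4,III-1,III-2,III-3,III-4]: 221 consistent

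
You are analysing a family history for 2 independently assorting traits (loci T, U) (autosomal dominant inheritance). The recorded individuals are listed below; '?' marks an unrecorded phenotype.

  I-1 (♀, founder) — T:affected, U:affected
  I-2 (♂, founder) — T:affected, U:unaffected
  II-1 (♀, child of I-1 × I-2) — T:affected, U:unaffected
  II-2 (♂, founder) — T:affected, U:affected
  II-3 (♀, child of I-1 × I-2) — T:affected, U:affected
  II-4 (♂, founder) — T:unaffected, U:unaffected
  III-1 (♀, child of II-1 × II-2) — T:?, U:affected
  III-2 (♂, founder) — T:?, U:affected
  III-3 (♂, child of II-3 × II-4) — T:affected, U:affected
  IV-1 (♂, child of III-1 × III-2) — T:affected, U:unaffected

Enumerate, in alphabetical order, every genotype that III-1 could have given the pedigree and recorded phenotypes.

III-1 ∈ {TT Uu, Tt Uu, tt Uu}

T/I-1 aff ·: Tt|TT
T/I-2 aff ·: Tt|TT
T/II-1 aff I-1×I-2: Tt|TT
T/II-2 aff ·: Tt|TT
T/II-3 aff I-1×I-2: Tt|TT
T/II-4 un ·: tt
T/III-1 ? II-1×II-2: tt|Tt|TT
T/III-2 ? ·: tt|Tt|TT
T/III-3 aff II-3×II-4: Tt
T/IV-1 aff III-1×III-2: Tt|TT
⇒ T over [I-1,I-2,II-1,II-2,II-3,II-4,III-1,III-2,III-3,IV-1]: 211 consistent
U/I-1 aff ·: Uu
U/I-2 un ·: uu
U/II-1 un I-1×I-2: uu
U/II-2 aff ·: Uu|UU
U/II-3 aff I-1×I-2: Uu
U/II-4 un ·: uu
U/III-1 aff II-1×II-2: Uu
U/III-2 aff ·: Uu
U/III-3 aff II-3×II-4: Uu
U/IV-1 un III-1×III-2: uu
⇒ U over [I-1,I-2,II-1,II-2,II-3,II-4,III-1,III-2,III-3,IV-1]: 2 consistent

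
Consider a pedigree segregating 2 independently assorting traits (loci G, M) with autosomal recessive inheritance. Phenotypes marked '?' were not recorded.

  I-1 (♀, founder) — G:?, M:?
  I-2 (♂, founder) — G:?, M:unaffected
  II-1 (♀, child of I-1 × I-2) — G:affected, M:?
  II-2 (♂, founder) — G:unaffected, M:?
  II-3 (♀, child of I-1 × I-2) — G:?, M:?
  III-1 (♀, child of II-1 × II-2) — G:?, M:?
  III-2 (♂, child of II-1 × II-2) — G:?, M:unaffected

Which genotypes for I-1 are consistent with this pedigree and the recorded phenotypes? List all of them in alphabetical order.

I-1 ∈ {Gg MM, Gg Mm, Gg mm, gg MM, gg Mm, gg mm}

G/I-1 ? ·: Gg|gg
G/I-2 ? ·: Gg|gg
G/II-1 aff I-1×I-2: gg
G/II-2 un ·: GG|Gg
G/II-3 ? I-1×I-2: GG|Gg|gg
G/III-1 ? II-1×II-2: Gg|gg
G/III-2 ? II-1×II-2: Gg|gg
⇒ G over [I-1,I-2,II-1,II-2,II-3,III-1,III-2]: 40 consistent
M/I-1 ? ·: MM|Mm|mm
M/I-2 un ·: MM|Mm
M/II-1 ? I-1×I-2: MM|Mm|mm
M/II-2 ? ·: MM|Mm|mm
M/II-3 ? I-1×I-2: MM|Mm|mm
M/III-1 ? II-1×II-2: MM|Mm|mm
M/III-2 un II-1×II-2: MM|Mm
⇒ M over [I-1,I-2,II-1,II-2,II-3,III-1,III-2]: 183 consistent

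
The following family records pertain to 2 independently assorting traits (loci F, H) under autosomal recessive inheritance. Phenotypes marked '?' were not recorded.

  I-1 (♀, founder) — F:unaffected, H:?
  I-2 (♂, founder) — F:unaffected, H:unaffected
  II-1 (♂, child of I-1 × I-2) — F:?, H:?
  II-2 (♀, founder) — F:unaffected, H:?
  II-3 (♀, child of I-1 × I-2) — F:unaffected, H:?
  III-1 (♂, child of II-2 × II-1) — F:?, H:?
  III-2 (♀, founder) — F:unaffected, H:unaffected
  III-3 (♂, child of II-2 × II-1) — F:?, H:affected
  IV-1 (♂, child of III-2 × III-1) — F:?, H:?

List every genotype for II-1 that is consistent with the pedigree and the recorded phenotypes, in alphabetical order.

II-1 ∈ {FF Hh, FF hh, Ff Hh, Ff hh, ff Hh, ff hh}

F/I-1 un ·: FF|Ff
F/I-2 un ·: FF|Ff
F/II-1 ? I-1×I-2: FF|Ff|ff
F/II-2 un ·: FF|Ff
F/II-3 un I-1×I-2: FF|Ff
F/III-1 ? II-2×II-1: FF|Ff|ff
F/III-2 un ·: FF|Ff
F/III-3 ? II-2×II-1: FF|Ff|ff
F/IV-1 ? III-2×III-1: FF|Ff|ff
⇒ F over [I-1,I-2,II-1,II-2,II-3,III-1,III-2,III-3,IV-1]: 469 consistent
H/I-1 ? ·: HH|Hh|hh
H/I-2 un ·: HH|Hh
H/II-1 ? I-1×I-2: Hh|hh
H/II-2 ? ·: Hh|hh
H/II-3 ? I-1×I-2: HH|Hh|hh
H/III-1 ? II-2×II-1: HH|Hh|hh
H/III-2 un ·: HH|Hh
H/III-3 aff II-2×II-1: hh
H/IV-1 ? III-2×III-1: HH|Hh|hh
⇒ H over [I-1,I-2,II-1,II-2,II-3,III-1,III-2,III-3,IV-1]: 245 consistent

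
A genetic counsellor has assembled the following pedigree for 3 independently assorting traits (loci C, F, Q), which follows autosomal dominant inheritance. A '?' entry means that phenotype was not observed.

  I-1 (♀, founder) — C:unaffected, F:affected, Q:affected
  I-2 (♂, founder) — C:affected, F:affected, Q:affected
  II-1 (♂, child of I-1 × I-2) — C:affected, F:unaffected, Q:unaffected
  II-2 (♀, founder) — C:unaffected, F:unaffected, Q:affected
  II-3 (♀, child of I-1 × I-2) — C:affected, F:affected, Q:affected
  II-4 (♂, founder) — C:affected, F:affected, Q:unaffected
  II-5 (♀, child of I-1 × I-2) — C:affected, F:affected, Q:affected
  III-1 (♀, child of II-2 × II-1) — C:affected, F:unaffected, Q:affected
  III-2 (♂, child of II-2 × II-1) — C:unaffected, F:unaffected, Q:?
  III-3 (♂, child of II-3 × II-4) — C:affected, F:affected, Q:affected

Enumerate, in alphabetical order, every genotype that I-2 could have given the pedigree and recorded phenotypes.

C/I-1 un ·: cc
C/I-2 aff ·: Cc|CC
C/II-1 aff I-1×I-2: Cc
C/II-2 un ·: cc
C/II-3 aff I-1×I-2: Cc
C/II-4 aff ·: Cc|CC
C/II-5 aff I-1×I-2: Cc
C/III-1 aff II-2×II-1: Cc
C/III-2 un II-2×II-1: cc
C/III-3 aff II-3×II-4: Cc|CC
⇒ C over [I-1,I-2,II-1,II-2,II-3,II-4,II-5,III-1,III-2,III-3]: 8 consistent
F/I-1 aff ·: Ff
F/I-2 aff ·: Ff
F/II-1 un I-1×I-2: ff
F/II-2 un ·: ff
F/II-3 aff I-1×I-2: Ff|FF
F/II-4 aff ·: Ff|FF
F/II-5 aff I-1×I-2: Ff|FF
F/III-1 un II-2×II-1: ff
F/III-2 un II-2×II-1: ff
F/III-3 aff II-3×II-4: Ff|FF
⇒ F over [I-1,I-2,II-1,II-2,II-3,II-4,II-5,III-1,III-2,III-3]: 14 consistent
Q/I-1 aff ·: Qq
Q/I-2 aff ·: Qq
Q/II-1 un I-1×I-2: qq
Q/II-2 aff ·: Qq|QQ
Q/II-3 aff I-1×I-2: Qq|QQ
Q/II-4 un ·: qq
Q/II-5 aff I-1×I-2: Qq|QQ
Q/III-1 aff II-2×II-1: Qq
Q/III-2 ? II-2×II-1: qq|Qq
Q/III-3 aff II-3×II-4: Qq
⇒ Q over [I-1,I-2,II-1,II-2,II-3,II-4,II-5,III-1,III-2,III-3]: 12 consistent

I-2 ∈ {CC Ff Qq, Cc Ff Qq}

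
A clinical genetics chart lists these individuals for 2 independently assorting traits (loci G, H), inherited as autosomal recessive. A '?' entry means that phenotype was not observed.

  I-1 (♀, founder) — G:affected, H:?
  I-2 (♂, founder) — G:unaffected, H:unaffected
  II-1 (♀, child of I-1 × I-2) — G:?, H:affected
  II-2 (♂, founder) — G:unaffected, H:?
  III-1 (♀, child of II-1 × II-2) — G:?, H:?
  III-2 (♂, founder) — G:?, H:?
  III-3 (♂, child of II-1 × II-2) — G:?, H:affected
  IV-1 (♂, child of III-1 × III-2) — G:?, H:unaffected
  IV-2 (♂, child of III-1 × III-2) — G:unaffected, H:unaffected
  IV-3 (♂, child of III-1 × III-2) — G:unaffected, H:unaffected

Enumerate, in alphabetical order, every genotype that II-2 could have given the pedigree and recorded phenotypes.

G/I-1 aff ·: gg
G/I-2 un ·: GG|Gg
G/II-1 ? I-1×I-2: Gg|gg
G/II-2 un ·: GG|Gg
G/III-1 ? II-1×II-2: GG|Gg|gg
G/III-2 ? ·: GG|Gg|gg
G/III-3 ? II-1×II-2: GG|Gg|gg
G/IV-1 ? III-1×III-2: GG|Gg|gg
G/IV-2 un III-1×III-2: GG|Gg
G/IV-3 un III-1×III-2: GG|Gg
⇒ G over [I-1,I-2,II-1,II-2,III-1,III-2,III-3,IV-1,IV-2,IV-3]: 410 consistent
H/I-1 ? ·: Hh|hh
H/I-2 un ·: Hh
H/II-1 aff I-1×I-2: hh
H/II-2 ? ·: Hh|hh
H/III-1 ? II-1×II-2: Hh|hh
H/III-2 ? ·: HH|Hh|hh
H/III-3 aff II-1×II-2: hh
H/IV-1 un III-1×III-2: HH|Hh
H/IV-2 un III-1×III-2: HH|Hh
H/IV-3 un III-1×III-2: HH|Hh
⇒ H over [I-1,I-2,II-1,II-2,III-1,III-2,III-3,IV-1,IV-2,IV-3]: 42 consistent

II-2 ∈ {GG Hh, GG hh, Gg Hh, Gg hh}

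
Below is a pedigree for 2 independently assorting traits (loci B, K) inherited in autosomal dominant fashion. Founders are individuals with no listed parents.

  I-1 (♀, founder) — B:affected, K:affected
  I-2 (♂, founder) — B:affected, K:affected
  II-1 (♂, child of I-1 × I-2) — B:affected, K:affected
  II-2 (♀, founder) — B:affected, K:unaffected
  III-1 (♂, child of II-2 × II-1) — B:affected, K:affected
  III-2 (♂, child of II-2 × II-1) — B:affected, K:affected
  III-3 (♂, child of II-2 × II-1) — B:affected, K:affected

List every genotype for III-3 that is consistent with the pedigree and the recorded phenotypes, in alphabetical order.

B/I-1 aff ·: Bb|BB
B/I-2 aff ·: Bb|BB
B/II-1 aff I-1×I-2: Bb|BB
B/II-2 aff ·: Bb|BB
B/III-1 aff II-2×II-1: Bb|BB
B/III-2 aff II-2×II-1: Bb|BB
B/III-3 aff II-2×II-1: Bb|BB
⇒ B over [I-1,I-2,II-1,II-2,III-1,III-2,III-3]: 84 consistent
K/I-1 aff ·: Kk|KK
K/I-2 aff ·: Kk|KK
K/II-1 aff I-1×I-2: Kk|KK
K/II-2 un ·: kk
K/III-1 aff II-2×II-1: Kk
K/III-2 aff II-2×II-1: Kk
K/III-3 aff II-2×II-1: Kk
⇒ K over [I-1,I-2,II-1,II-2,III-1,III-2,III-3]: 7 consistent

III-3 ∈ {BB Kk, Bb Kk}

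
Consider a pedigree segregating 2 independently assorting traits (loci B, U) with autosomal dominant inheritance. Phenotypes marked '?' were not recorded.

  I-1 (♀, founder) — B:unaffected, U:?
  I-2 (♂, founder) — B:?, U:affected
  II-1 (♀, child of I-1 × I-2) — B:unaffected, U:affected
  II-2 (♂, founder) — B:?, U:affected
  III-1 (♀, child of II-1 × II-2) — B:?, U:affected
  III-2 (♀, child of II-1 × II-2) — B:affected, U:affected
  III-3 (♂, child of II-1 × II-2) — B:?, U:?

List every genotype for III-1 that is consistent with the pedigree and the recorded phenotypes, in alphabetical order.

B/I-1 un ·: bb
B/I-2 ? ·: bb|Bb
B/II-1 un I-1×I-2: bb
B/II-2 ? ·: Bb|BB
B/III-1 ? II-1×II-2: bb|Bb
B/III-2 aff II-1×II-2: Bb
B/III-3 ? II-1×II-2: bb|Bb
⇒ B over [I-1,I-2,II-1,II-2,III-1,III-2,III-3]: 10 consistent
U/I-1 ? ·: uu|Uu|UU
U/I-2 aff ·: Uu|UU
U/II-1 aff I-1×I-2: Uu|UU
U/II-2 aff ·: Uu|UU
U/III-1 aff II-1×II-2: Uu|UU
U/III-2 aff II-1×II-2: Uu|UU
U/III-3 ? II-1×II-2: uu|Uu|UU
⇒ U over [I-1,I-2,II-1,II-2,III-1,III-2,III-3]: 136 consistent

III-1 ∈ {Bb UU, Bb Uu, bb UU, bb Uu}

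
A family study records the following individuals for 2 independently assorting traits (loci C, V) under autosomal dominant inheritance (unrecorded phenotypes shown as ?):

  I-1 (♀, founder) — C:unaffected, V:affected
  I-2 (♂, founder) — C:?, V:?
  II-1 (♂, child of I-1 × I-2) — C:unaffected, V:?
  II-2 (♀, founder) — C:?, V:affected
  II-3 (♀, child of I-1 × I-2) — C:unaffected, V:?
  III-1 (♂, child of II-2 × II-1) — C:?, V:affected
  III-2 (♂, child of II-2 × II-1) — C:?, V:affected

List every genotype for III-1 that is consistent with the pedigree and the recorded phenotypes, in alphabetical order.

III-1 ∈ {Cc VV, Cc Vv, cc VV, cc Vv}

C/I-1 un ·: cc
C/I-2 ? ·: cc|Cc
C/II-1 un I-1×I-2: cc
C/II-2 ? ·: cc|Cc|CC
C/II-3 un I-1×I-2: cc
C/III-1 ? II-2×II-1: cc|Cc
C/III-2 ? II-2×II-1: cc|Cc
⇒ C over [I-1,I-2,II-1,II-2,II-3,III-1,III-2]: 12 consistent
V/I-1 aff ·: Vv|VV
V/I-2 ? ·: vv|Vv|VV
V/II-1 ? I-1×I-2: vv|Vv|VV
V/II-2 aff ·: Vv|VV
V/II-3 ? I-1×I-2: vv|Vv|VV
V/III-1 aff II-2×II-1: Vv|VV
V/III-2 aff II-2×II-1: Vv|VV
⇒ V over [I-1,I-2,II-1,II-2,II-3,III-1,III-2]: 130 consistent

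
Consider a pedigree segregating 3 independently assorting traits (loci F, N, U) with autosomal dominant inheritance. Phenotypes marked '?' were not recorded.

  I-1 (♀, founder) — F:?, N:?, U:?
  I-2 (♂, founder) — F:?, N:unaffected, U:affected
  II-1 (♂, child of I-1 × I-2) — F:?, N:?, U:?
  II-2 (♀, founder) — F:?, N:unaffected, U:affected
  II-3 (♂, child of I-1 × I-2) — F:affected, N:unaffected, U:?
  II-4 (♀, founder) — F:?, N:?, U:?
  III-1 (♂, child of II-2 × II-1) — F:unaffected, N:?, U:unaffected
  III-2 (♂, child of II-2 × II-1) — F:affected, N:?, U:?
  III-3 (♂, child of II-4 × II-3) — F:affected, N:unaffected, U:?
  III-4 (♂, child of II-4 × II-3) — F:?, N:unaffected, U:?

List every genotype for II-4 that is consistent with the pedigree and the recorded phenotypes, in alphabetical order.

II-4 ∈ {FF Nn UU, FF Nn Uu, FF Nn uu, FF nn UU, FF nn Uu, FF nn uu, Ff Nn UU, Ff Nn Uu, Ff Nn uu, Ff nn UU, Ff nn Uu, Ff nn uu, ff Nn UU, ff Nn Uu, ff Nn uu, ff nn UU, ff nn Uu, ff nn uu}

F/I-1 ? ·: ff|Ff|FF
F/I-2 ? ·: ff|Ff|FF
F/II-1 ? I-1×I-2: ff|Ff
F/II-2 ? ·: ff|Ff
F/II-3 aff I-1×I-2: Ff|FF
F/II-4 ? ·: ff|Ff|FF
F/III-1 un II-2×II-1: ff
F/III-2 aff II-2×II-1: Ff|FF
F/III-3 aff II-4×II-3: Ff|FF
F/III-4 ? II-4×II-3: ff|Ff|FF
⇒ F over [I-1,I-2,II-1,II-2,II-3,II-4,III-1,III-2,III-3,III-4]: 348 consistent
N/I-1 ? ·: nn|Nn
N/I-2 un ·: nn
N/II-1 ? I-1×I-2: nn|Nn
N/II-2 un ·: nn
N/II-3 un I-1×I-2: nn
N/II-4 ? ·: nn|Nn
N/III-1 ? II-2×II-1: nn|Nn
N/III-2 ? II-2×II-1: nn|Nn
N/III-3 un II-4×II-3: nn
N/III-4 un II-4×II-3: nn
⇒ N over [I-1,I-2,II-1,II-2,II-3,II-4,III-1,III-2,III-3,III-4]: 12 consistent
U/I-1 ? ·: uu|Uu|UU
U/I-2 aff ·: Uu|UU
U/II-1 ? I-1×I-2: uu|Uu
U/II-2 aff ·: Uu
U/II-3 ? I-1×I-2: uu|Uu|UU
U/II-4 ? ·: uu|Uu|UU
U/III-1 un II-2×II-1: uu
U/III-2 ? II-2×II-1: uu|Uu|UU
U/III-3 ? II-4×II-3: uu|Uu|UU
U/III-4 ? II-4×II-3: uu|Uu|UU
⇒ U over [I-1,I-2,II-1,II-2,II-3,II-4,III-1,III-2,III-3,III-4]: 449 consistent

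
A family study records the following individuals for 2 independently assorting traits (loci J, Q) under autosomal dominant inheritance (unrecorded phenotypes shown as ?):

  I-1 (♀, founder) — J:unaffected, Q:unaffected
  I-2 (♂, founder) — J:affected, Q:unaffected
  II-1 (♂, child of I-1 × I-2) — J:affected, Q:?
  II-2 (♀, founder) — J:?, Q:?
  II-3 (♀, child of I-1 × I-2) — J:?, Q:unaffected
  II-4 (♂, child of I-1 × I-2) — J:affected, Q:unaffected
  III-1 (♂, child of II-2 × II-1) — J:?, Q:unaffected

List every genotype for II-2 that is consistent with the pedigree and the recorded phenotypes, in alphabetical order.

J/I-1 un ·: jj
J/I-2 aff ·: Jj|JJ
J/II-1 aff I-1×I-2: Jj
J/II-2 ? ·: jj|Jj|JJ
J/II-3 ? I-1×I-2: jj|Jj
J/II-4 aff I-1×I-2: Jj
J/III-1 ? II-2×II-1: jj|Jj|JJ
⇒ J over [I-1,I-2,II-1,II-2,II-3,II-4,III-1]: 21 consistent
Q/I-1 un ·: qq
Q/I-2 un ·: qq
Q/II-1 ? I-1×I-2: qq
Q/II-2 ? ·: qq|Qq
Q/II-3 un I-1×I-2: qq
Q/II-4 un I-1×I-2: qq
Q/III-1 un II-2×II-1: qq
⇒ Q over [I-1,I-2,II-1,II-2,II-3,II-4,III-1]: 2 consistent

II-2 ∈ {JJ Qq, JJ qq, Jj Qq, Jj qq, jj Qq, jj qq}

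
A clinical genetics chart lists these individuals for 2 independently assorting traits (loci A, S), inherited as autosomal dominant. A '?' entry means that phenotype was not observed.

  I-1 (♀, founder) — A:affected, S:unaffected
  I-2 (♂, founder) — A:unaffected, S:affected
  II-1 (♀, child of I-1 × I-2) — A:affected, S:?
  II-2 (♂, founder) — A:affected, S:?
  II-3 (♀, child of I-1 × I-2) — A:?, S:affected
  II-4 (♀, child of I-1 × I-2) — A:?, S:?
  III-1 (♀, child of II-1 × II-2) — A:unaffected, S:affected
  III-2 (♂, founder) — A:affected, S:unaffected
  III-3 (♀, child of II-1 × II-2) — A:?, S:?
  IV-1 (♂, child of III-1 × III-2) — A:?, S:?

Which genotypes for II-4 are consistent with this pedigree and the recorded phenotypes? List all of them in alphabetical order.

II-4 ∈ {Aa Ss, Aa ss, aa Ss, aa ss}

A/I-1 aff ·: Aa|AA
A/I-2 un ·: aa
A/II-1 aff I-1×I-2: Aa
A/II-2 aff ·: Aa
A/II-3 ? I-1×I-2: aa|Aa
A/II-4 ? I-1×I-2: aa|Aa
A/III-1 un II-1×II-2: aa
A/III-2 aff ·: Aa|AA
A/III-3 ? II-1×II-2: aa|Aa|AA
A/IV-1 ? III-1×III-2: aa|Aa
⇒ A over [I-1,I-2,II-1,II-2,II-3,II-4,III-1,III-2,III-3,IV-1]: 45 consistent
S/I-1 un ·: ss
S/I-2 aff ·: Ss|SS
S/II-1 ? I-1×I-2: ss|Ss
S/II-2 ? ·: ss|Ss|SS
S/II-3 aff I-1×I-2: Ss
S/II-4 ? I-1×I-2: ss|Ss
S/III-1 aff II-1×II-2: Ss|SS
S/III-2 un ·: ss
S/III-3 ? II-1×II-2: ss|Ss|SS
S/IV-1 ? III-1×III-2: ss|Ss
⇒ S over [I-1,I-2,II-1,II-2,II-3,II-4,III-1,III-2,III-3,IV-1]: 69 consistent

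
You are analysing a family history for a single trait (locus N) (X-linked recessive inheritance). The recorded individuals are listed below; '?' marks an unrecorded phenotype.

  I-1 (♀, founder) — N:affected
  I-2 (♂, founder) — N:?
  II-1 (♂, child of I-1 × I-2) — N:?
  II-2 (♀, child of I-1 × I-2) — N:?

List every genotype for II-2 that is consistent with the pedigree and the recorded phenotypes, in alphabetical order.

N/I-1 aff ·: X^nX^n
N/I-2 ? ·: X^NY|X^nY
N/II-1 ? I-1×I-2: X^nY
N/II-2 ? I-1×I-2: X^NX^n|X^nX^n
⇒ N over [I-1,I-2,II-1,II-2]: 2 consistent

II-2 ∈ {X^NX^n, X^nX^n}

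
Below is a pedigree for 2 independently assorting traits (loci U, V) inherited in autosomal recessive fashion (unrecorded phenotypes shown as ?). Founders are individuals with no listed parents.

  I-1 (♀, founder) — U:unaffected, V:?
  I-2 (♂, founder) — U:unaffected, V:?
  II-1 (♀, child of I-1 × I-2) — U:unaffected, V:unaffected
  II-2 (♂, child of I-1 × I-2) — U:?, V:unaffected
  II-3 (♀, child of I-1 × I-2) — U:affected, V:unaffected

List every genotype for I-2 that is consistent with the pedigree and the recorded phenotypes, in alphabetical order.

I-2 ∈ {Uu VV, Uu Vv, Uu vv}

U/I-1 un ·: Uu
U/I-2 un ·: Uu
U/II-1 un I-1×I-2: UU|Uu
U/II-2 ? I-1×I-2: UU|Uu|uu
U/II-3 aff I-1×I-2: uu
⇒ U over [I-1,I-2,II-1,II-2,II-3]: 6 consistent
V/I-1 ? ·: VV|Vv|vv
V/I-2 ? ·: VV|Vv|vv
V/II-1 un I-1×I-2: VV|Vv
V/II-2 un I-1×I-2: VV|Vv
V/II-3 un I-1×I-2: VV|Vv
⇒ V over [I-1,I-2,II-1,II-2,II-3]: 29 consistent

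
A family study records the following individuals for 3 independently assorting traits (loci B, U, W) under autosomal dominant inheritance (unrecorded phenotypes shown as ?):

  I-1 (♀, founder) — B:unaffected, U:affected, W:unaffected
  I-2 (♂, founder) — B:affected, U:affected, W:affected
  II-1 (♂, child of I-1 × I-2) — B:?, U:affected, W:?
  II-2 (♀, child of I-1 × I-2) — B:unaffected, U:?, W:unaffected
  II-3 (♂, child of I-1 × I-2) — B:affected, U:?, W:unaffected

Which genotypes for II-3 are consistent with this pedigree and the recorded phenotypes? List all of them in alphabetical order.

II-3 ∈ {Bb UU ww, Bb Uu ww, Bb uu ww}

B/I-1 un ·: bb
B/I-2 aff ·: Bb
B/II-1 ? I-1×I-2: bb|Bb
B/II-2 un I-1×I-2: bb
B/II-3 aff I-1×I-2: Bb
⇒ B over [I-1,I-2,II-1,II-2,II-3]: 2 consistent
U/I-1 aff ·: Uu|UU
U/I-2 aff ·: Uu|UU
U/II-1 aff I-1×I-2: Uu|UU
U/II-2 ? I-1×I-2: uu|Uu|UU
U/II-3 ? I-1×I-2: uu|Uu|UU
⇒ U over [I-1,I-2,II-1,II-2,II-3]: 35 consistent
W/I-1 un ·: ww
W/I-2 aff ·: Ww
W/II-1 ? I-1×I-2: ww|Ww
W/II-2 un I-1×I-2: ww
W/II-3 un I-1×I-2: ww
⇒ W over [I-1,I-2,II-1,II-2,II-3]: 2 consistent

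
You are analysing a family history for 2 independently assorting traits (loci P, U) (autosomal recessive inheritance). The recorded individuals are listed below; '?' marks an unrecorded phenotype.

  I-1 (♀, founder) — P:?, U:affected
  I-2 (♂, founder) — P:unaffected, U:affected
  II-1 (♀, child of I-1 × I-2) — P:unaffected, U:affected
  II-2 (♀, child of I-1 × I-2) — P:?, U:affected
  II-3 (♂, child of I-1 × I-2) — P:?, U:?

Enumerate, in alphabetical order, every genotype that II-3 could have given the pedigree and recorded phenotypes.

P/I-1 ? ·: PP|Pp|pp
P/I-2 un ·: PP|Pp
P/II-1 un I-1×I-2: PP|Pp
P/II-2 ? I-1×I-2: PP|Pp|pp
P/II-3 ? I-1×I-2: PP|Pp|pp
⇒ P over [I-1,I-2,II-1,II-2,II-3]: 40 consistent
U/I-1 aff ·: uu
U/I-2 aff ·: uu
U/II-1 aff I-1×I-2: uu
U/II-2 aff I-1×I-2: uu
U/II-3 ? I-1×I-2: uu
⇒ U over [I-1,I-2,II-1,II-2,II-3]: 1 consistent

II-3 ∈ {PP uu, Pp uu, pp uu}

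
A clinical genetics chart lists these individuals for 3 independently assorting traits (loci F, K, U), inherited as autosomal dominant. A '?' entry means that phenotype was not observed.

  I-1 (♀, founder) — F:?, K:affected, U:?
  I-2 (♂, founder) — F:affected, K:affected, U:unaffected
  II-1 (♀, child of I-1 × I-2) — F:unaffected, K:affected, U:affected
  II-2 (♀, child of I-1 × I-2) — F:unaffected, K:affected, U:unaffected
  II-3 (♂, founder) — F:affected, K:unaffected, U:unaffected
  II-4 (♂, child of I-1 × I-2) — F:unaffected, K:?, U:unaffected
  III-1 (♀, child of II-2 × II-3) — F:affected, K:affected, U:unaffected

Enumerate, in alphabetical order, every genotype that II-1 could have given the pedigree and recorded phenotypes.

II-1 ∈ {ff KK Uu, ff Kk Uu}

F/I-1 ? ·: ff|Ff
F/I-2 aff ·: Ff
F/II-1 un I-1×I-2: ff
F/II-2 un I-1×I-2: ff
F/II-3 aff ·: Ff|FF
F/II-4 un I-1×I-2: ff
F/III-1 aff II-2×II-3: Ff
⇒ F over [I-1,I-2,II-1,II-2,II-3,II-4,III-1]: 4 consistent
K/I-1 aff ·: Kk|KK
K/I-2 aff ·: Kk|KK
K/II-1 aff I-1×I-2: Kk|KK
K/II-2 aff I-1×I-2: Kk|KK
K/II-3 un ·: kk
K/II-4 ? I-1×I-2: kk|Kk|KK
K/III-1 aff II-2×II-3: Kk
⇒ K over [I-1,I-2,II-1,II-2,II-3,II-4,III-1]: 29 consistent
U/I-1 ? ·: Uu
U/I-2 un ·: uu
U/II-1 aff I-1×I-2: Uu
U/II-2 un I-1×I-2: uu
U/II-3 un ·: uu
U/II-4 un I-1×I-2: uu
U/III-1 un II-2×II-3: uu
⇒ U over [I-1,I-2,II-1,II-2,II-3,II-4,III-1]: 1 consistent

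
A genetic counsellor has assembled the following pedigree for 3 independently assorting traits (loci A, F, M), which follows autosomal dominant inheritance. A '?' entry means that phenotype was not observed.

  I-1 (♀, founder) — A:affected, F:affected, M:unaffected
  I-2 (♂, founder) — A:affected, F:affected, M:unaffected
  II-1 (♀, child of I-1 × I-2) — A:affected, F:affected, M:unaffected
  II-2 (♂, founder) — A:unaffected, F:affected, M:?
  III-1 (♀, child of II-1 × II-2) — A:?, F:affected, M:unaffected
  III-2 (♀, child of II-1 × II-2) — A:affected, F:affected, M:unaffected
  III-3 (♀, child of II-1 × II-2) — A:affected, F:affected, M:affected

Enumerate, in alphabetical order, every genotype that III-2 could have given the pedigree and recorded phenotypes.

III-2 ∈ {Aa FF mm, Aa Ff mm}

A/I-1 aff ·: Aa|AA
A/I-2 aff ·: Aa|AA
A/II-1 aff I-1×I-2: Aa|AA
A/II-2 un ·: aa
A/III-1 ? II-1×II-2: aa|Aa
A/III-2 aff II-1×II-2: Aa
A/III-3 aff II-1×II-2: Aa
⇒ A over [I-1,I-2,II-1,II-2,III-1,III-2,III-3]: 10 consistent
F/I-1 aff ·: Ff|FF
F/I-2 aff ·: Ff|FF
F/II-1 aff I-1×I-2: Ff|FF
F/II-2 aff ·: Ff|FF
F/III-1 aff II-1×II-2: Ff|FF
F/III-2 aff II-1×II-2: Ff|FF
F/III-3 aff II-1×II-2: Ff|FF
⇒ F over [I-1,I-2,II-1,II-2,III-1,III-2,III-3]: 84 consistent
M/I-1 un ·: mm
M/I-2 un ·: mm
M/II-1 un I-1×I-2: mm
M/II-2 ? ·: Mm
M/III-1 un II-1×II-2: mm
M/III-2 un II-1×II-2: mm
M/III-3 aff II-1×II-2: Mm
⇒ M over [I-1,I-2,II-1,II-2,III-1,III-2,III-3]: 1 consistent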